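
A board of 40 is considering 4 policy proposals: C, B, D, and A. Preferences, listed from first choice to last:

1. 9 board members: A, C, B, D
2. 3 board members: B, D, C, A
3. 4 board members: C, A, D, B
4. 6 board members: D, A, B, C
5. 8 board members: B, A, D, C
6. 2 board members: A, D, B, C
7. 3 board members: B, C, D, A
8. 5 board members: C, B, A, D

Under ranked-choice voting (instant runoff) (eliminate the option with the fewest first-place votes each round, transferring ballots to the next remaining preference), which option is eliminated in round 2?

Round 1: C 9, B 14, D 6, A 11. Eliminate D.
Round 2: C 9, B 14, A 17. Eliminate C.

C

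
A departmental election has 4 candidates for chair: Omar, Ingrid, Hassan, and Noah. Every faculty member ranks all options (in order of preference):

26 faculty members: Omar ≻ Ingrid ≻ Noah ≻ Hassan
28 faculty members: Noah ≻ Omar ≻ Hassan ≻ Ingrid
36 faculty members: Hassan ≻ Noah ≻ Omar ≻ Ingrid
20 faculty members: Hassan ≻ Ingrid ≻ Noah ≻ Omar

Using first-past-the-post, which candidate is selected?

Hassan

First-place votes: Omar 26, Ingrid 0, Hassan 56, Noah 28.
Hassan has the most first-place votes.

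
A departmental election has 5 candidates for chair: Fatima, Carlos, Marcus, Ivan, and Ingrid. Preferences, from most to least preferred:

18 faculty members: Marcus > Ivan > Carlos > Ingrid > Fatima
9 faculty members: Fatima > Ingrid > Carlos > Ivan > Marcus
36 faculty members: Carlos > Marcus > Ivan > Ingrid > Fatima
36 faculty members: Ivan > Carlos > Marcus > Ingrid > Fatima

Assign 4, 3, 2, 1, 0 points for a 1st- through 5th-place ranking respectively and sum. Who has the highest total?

Fatima: 18·0 + 9·4 + 36·0 + 36·0 = 36
Carlos: 18·2 + 9·2 + 36·4 + 36·3 = 306
Marcus: 18·4 + 9·0 + 36·3 + 36·2 = 252
Ivan: 18·3 + 9·1 + 36·2 + 36·4 = 279
Ingrid: 18·1 + 9·3 + 36·1 + 36·1 = 117
Carlos has the highest Borda score (306).

Carlos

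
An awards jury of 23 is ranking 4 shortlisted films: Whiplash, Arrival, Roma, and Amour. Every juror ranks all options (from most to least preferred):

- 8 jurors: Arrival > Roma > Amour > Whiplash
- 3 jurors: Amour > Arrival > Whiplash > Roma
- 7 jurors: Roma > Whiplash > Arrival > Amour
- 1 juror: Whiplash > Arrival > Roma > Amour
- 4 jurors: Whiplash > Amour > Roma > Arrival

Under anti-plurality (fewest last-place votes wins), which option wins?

Roma

Last-place votes: Whiplash 8, Arrival 4, Roma 3, Amour 8.
Roma is ranked last by the fewest voters, so Roma wins.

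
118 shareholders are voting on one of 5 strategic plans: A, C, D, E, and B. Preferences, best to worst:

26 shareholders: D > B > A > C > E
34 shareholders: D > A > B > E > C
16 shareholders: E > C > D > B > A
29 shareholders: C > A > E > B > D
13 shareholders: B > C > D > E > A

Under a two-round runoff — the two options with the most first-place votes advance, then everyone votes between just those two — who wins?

D

Round 1 first-place votes: A 0, C 29, D 60, E 16, B 13.
D and C advance.
Runoff: D is preferred to C by 60 voters; C by 58.
D wins the runoff.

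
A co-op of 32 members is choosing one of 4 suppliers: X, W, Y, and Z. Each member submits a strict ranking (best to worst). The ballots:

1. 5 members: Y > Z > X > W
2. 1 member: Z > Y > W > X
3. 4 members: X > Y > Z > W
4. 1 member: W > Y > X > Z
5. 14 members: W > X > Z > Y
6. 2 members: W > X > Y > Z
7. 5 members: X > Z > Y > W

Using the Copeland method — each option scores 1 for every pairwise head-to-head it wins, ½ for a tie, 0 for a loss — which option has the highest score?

X: beats Y and Z; loses to W → score 2.
W: beats X, Y, and Z → score 3.
Y: loses to X, W, and Z → score 0.
Z: beats Y; loses to X and W → score 1.
W has the best pairwise record.

W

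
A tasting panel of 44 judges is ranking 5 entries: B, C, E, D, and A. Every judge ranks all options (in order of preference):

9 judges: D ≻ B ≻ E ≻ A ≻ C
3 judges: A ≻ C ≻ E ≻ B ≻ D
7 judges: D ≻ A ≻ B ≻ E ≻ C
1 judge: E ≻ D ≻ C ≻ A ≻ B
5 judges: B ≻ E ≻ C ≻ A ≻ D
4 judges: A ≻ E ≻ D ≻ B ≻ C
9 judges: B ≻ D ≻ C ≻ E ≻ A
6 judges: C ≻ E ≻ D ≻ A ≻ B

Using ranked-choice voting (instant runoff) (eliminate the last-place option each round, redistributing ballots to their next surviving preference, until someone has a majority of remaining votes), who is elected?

D

Round 1: B 14, C 6, E 1, D 16, A 7. Eliminate E.
Round 2: B 14, C 6, D 17, A 7. Eliminate C.
Round 3: B 14, D 23, A 7. D has a majority.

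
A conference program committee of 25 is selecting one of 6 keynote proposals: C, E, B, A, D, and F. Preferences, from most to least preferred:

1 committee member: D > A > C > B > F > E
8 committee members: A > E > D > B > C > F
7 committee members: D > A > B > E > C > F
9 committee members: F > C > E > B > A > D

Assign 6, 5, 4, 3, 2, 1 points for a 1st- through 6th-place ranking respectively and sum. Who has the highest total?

A

C: 1·4 + 8·2 + 7·2 + 9·5 = 79
E: 1·1 + 8·5 + 7·3 + 9·4 = 98
B: 1·3 + 8·3 + 7·4 + 9·3 = 82
A: 1·5 + 8·6 + 7·5 + 9·2 = 106
D: 1·6 + 8·4 + 7·6 + 9·1 = 89
F: 1·2 + 8·1 + 7·1 + 9·6 = 71
A has the highest Borda score (106).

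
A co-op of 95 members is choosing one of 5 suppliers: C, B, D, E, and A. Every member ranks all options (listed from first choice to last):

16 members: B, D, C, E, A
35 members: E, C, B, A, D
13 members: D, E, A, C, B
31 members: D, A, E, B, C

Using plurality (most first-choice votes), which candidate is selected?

First-place votes: C 0, B 16, D 44, E 35, A 0.
D has the most first-place votes.

D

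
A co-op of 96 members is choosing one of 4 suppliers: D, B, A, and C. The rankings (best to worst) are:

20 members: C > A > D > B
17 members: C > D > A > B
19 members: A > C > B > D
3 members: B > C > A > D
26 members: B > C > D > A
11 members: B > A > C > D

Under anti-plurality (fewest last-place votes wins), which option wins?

C

Last-place votes: D 33, B 37, A 26, C 0.
C is ranked last by the fewest voters, so C wins.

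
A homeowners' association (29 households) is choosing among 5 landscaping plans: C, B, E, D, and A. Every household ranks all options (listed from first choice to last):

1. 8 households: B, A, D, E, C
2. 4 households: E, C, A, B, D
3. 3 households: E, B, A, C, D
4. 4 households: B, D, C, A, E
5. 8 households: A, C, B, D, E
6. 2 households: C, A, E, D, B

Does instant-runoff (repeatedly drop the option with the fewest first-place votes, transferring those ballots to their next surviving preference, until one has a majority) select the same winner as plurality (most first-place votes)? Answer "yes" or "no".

yes

Instant-runoff — R1 C 2, B 12, E 7, D 0, A 8 (D out); R2 C 2, B 12, E 7, A 8 (C out); R3 B 12, E 7, A 10 (E out); R4 B 15, A 14 (B winner). Winner: B.
Plurality — first-place votes: C 2, B 12, E 7, D 0, A 8. Winner: B.
The two methods agree.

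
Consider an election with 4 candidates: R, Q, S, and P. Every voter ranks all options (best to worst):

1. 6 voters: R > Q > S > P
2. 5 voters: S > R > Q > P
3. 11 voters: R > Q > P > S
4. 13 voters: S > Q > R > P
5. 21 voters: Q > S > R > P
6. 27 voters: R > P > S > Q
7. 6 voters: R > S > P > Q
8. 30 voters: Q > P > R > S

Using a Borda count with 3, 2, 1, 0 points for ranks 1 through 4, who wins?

R: 6·3 + 5·2 + 11·3 + 13·1 + 21·1 + 27·3 + 6·3 + 30·1 = 224
Q: 6·2 + 5·1 + 11·2 + 13·2 + 21·3 + 27·0 + 6·0 + 30·3 = 218
S: 6·1 + 5·3 + 11·0 + 13·3 + 21·2 + 27·1 + 6·2 + 30·0 = 141
P: 6·0 + 5·0 + 11·1 + 13·0 + 21·0 + 27·2 + 6·1 + 30·2 = 131
R has the highest Borda score (224).

R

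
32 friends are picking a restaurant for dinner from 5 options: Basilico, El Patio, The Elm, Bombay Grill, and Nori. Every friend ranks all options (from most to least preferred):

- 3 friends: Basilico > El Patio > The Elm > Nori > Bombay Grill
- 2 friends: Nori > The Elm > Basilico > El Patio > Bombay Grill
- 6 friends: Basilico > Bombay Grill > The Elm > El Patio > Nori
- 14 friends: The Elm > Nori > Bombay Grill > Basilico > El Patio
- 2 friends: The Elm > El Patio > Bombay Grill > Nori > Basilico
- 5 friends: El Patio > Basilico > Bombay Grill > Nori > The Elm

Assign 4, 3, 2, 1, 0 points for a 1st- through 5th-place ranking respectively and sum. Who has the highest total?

The Elm

Basilico: 3·4 + 2·2 + 6·4 + 14·1 + 2·0 + 5·3 = 69
El Patio: 3·3 + 2·1 + 6·1 + 14·0 + 2·3 + 5·4 = 43
The Elm: 3·2 + 2·3 + 6·2 + 14·4 + 2·4 + 5·0 = 88
Bombay Grill: 3·0 + 2·0 + 6·3 + 14·2 + 2·2 + 5·2 = 60
Nori: 3·1 + 2·4 + 6·0 + 14·3 + 2·1 + 5·1 = 60
The Elm has the highest Borda score (88).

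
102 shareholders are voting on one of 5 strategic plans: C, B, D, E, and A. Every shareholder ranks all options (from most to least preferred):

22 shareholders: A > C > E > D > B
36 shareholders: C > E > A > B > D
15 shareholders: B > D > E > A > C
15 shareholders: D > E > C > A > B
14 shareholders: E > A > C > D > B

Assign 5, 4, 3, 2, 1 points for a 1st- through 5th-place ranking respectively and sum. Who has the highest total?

C: 22·4 + 36·5 + 15·1 + 15·3 + 14·3 = 370
B: 22·1 + 36·2 + 15·5 + 15·1 + 14·1 = 198
D: 22·2 + 36·1 + 15·4 + 15·5 + 14·2 = 243
E: 22·3 + 36·4 + 15·3 + 15·4 + 14·5 = 385
A: 22·5 + 36·3 + 15·2 + 15·2 + 14·4 = 334
E has the highest Borda score (385).

E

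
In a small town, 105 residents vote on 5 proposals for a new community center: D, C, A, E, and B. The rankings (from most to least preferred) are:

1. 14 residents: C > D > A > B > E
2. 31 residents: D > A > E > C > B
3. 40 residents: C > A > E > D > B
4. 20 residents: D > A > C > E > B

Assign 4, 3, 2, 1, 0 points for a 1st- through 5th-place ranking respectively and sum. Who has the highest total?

D: 14·3 + 31·4 + 40·1 + 20·4 = 286
C: 14·4 + 31·1 + 40·4 + 20·2 = 287
A: 14·2 + 31·3 + 40·3 + 20·3 = 301
E: 14·0 + 31·2 + 40·2 + 20·1 = 162
B: 14·1 + 31·0 + 40·0 + 20·0 = 14
A has the highest Borda score (301).

A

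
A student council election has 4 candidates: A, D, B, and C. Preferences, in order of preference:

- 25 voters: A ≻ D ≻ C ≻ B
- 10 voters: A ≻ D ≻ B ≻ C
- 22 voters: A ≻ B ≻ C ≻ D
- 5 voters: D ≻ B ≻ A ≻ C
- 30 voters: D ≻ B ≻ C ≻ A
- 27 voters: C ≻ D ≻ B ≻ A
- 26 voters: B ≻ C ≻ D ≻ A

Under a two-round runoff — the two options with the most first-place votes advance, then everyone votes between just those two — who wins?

D

Round 1 first-place votes: A 57, D 35, B 26, C 27.
A and D advance.
Runoff: A is preferred to D by 57 voters; D by 88.
D wins the runoff.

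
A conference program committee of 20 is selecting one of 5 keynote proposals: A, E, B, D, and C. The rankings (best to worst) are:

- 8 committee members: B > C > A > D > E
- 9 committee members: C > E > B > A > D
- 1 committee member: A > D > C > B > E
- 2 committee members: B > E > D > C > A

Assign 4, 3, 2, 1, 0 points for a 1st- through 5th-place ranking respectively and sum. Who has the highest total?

A: 8·2 + 9·1 + 1·4 + 2·0 = 29
E: 8·0 + 9·3 + 1·0 + 2·3 = 33
B: 8·4 + 9·2 + 1·1 + 2·4 = 59
D: 8·1 + 9·0 + 1·3 + 2·2 = 15
C: 8·3 + 9·4 + 1·2 + 2·1 = 64
C has the highest Borda score (64).

C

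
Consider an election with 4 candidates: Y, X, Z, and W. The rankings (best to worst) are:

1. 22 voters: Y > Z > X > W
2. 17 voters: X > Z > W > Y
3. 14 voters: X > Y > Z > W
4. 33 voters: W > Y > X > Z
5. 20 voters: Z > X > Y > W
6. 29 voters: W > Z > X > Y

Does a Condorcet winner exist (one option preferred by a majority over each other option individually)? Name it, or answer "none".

Checking pairwise contests:
X beats Y 80–55.
Z beats X 71–64.
Y beats Z 69–66.
X beats W 73–62.
Every option loses at least one head-to-head, so there is no Condorcet winner.

none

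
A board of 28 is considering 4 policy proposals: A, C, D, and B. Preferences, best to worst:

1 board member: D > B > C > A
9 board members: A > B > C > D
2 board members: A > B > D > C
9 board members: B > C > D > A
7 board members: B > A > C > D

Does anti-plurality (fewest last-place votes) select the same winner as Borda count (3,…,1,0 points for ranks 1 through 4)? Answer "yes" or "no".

yes

Anti-plurality — last-place votes: A 10, C 2, D 16, B 0. Winner: B.
Borda — scores: A 47, C 35, D 14, B 72. Winner: B.
The two methods agree.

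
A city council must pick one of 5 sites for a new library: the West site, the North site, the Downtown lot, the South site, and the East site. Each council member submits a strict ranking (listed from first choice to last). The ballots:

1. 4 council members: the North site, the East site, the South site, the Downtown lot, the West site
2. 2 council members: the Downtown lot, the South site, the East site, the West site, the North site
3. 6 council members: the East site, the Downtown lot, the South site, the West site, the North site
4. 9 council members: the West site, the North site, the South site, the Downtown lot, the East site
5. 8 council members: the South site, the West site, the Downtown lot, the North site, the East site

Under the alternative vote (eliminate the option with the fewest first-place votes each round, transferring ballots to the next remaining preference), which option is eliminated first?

Round 1: the West site 9, the North site 4, the Downtown lot 2, the South site 8, the East site 6. Eliminate the Downtown lot.

the Downtown lot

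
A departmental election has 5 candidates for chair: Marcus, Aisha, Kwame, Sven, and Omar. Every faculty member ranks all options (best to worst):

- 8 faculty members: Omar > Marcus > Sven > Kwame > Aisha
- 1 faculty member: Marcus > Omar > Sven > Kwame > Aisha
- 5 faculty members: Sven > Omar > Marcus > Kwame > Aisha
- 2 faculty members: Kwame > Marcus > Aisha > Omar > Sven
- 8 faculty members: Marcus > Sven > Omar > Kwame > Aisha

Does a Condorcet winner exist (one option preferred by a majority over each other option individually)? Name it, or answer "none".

Checking pairwise contests:
Omar beats Marcus 13–11.
Marcus beats Aisha 24–0.
Marcus beats Kwame 22–2.
Marcus beats Sven 19–5.
Sven beats Omar 13–11.
Every option loses at least one head-to-head, so there is no Condorcet winner.

none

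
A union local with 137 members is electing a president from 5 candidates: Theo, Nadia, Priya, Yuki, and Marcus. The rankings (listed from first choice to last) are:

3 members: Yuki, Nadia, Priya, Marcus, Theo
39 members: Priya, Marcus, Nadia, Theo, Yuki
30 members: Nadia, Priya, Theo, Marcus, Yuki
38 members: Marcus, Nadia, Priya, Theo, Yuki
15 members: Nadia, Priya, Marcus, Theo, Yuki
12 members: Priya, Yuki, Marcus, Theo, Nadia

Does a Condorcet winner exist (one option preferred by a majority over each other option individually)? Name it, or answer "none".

Checking pairwise contests:
Nadia beats Theo 125–12.
Marcus beats Nadia 89–48.
Nadia beats Priya 86–51.
Theo beats Yuki 122–15.
Priya beats Marcus 99–38.
Every option loses at least one head-to-head, so there is no Condorcet winner.

none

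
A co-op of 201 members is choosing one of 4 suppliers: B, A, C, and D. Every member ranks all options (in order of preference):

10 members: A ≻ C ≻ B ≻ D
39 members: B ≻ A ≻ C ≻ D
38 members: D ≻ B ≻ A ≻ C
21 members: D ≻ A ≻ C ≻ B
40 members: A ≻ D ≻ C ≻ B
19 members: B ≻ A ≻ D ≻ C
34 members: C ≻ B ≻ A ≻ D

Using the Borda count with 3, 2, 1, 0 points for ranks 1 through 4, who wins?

A

B: 10·1 + 39·3 + 38·2 + 21·0 + 40·0 + 19·3 + 34·2 = 328
A: 10·3 + 39·2 + 38·1 + 21·2 + 40·3 + 19·2 + 34·1 = 380
C: 10·2 + 39·1 + 38·0 + 21·1 + 40·1 + 19·0 + 34·3 = 222
D: 10·0 + 39·0 + 38·3 + 21·3 + 40·2 + 19·1 + 34·0 = 276
A has the highest Borda score (380).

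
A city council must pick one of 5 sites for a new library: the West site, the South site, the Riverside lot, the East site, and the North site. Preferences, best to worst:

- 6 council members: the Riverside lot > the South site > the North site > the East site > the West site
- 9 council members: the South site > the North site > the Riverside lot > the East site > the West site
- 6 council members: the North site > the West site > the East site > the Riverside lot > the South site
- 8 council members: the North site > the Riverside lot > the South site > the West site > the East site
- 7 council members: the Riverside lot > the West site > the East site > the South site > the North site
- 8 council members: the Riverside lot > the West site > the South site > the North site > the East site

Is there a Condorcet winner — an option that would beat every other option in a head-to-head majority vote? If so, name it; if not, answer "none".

none

Checking pairwise contests:
the South site beats the West site 23–21.
the Riverside lot beats the South site 35–9.
the North site beats the Riverside lot 23–21.
the West site beats the East site 29–15.
the South site beats the North site 30–14.
Every option loses at least one head-to-head, so there is no Condorcet winner.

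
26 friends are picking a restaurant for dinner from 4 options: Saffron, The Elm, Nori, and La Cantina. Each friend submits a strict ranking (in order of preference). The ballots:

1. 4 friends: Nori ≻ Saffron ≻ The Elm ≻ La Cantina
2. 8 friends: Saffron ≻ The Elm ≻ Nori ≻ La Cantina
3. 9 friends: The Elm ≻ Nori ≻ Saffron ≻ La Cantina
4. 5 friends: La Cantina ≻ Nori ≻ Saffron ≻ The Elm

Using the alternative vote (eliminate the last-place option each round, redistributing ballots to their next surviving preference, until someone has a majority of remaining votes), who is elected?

Round 1: Saffron 8, The Elm 9, Nori 4, La Cantina 5. Eliminate Nori.
Round 2: Saffron 12, The Elm 9, La Cantina 5. Eliminate La Cantina.
Round 3: Saffron 17, The Elm 9. Saffron has a majority.

Saffron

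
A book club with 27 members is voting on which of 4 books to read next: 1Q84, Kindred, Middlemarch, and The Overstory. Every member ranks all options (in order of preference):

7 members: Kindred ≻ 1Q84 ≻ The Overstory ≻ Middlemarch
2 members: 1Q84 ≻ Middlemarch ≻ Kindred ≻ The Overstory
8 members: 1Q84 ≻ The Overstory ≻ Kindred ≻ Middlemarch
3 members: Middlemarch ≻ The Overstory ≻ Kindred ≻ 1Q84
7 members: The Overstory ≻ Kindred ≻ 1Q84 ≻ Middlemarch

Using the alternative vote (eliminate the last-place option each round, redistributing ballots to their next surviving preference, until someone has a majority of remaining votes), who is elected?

1Q84

Round 1: 1Q84 10, Kindred 7, Middlemarch 3, The Overstory 7. Eliminate Middlemarch.
Round 2: 1Q84 10, Kindred 7, The Overstory 10. Eliminate Kindred.
Round 3: 1Q84 17, The Overstory 10. 1Q84 has a majority.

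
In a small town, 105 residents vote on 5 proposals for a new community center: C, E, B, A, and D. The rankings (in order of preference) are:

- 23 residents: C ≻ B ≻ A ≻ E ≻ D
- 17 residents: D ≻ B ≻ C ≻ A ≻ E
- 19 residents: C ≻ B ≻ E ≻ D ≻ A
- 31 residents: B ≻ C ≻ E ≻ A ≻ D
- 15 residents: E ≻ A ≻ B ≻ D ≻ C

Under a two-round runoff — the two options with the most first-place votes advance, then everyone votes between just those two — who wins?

B

Round 1 first-place votes: C 42, E 15, B 31, A 0, D 17.
C and B advance.
Runoff: C is preferred to B by 42 voters; B by 63.
B wins the runoff.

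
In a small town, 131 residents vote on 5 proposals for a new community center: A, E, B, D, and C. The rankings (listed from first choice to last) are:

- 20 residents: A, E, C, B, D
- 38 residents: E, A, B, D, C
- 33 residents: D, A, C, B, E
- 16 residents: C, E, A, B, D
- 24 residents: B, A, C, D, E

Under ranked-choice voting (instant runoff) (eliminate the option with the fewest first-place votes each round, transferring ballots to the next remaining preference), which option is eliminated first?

Round 1: A 20, E 38, B 24, D 33, C 16. Eliminate C.

C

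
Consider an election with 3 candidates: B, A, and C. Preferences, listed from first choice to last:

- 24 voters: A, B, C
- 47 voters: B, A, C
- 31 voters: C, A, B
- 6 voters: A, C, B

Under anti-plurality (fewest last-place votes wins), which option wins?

Last-place votes: B 37, A 0, C 71.
A is ranked last by the fewest voters, so A wins.

A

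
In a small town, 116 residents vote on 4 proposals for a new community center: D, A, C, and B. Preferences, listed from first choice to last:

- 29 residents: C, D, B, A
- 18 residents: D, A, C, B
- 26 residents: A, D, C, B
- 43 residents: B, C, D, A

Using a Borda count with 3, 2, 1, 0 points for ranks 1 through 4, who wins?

D: 29·2 + 18·3 + 26·2 + 43·1 = 207
A: 29·0 + 18·2 + 26·3 + 43·0 = 114
C: 29·3 + 18·1 + 26·1 + 43·2 = 217
B: 29·1 + 18·0 + 26·0 + 43·3 = 158
C has the highest Borda score (217).

C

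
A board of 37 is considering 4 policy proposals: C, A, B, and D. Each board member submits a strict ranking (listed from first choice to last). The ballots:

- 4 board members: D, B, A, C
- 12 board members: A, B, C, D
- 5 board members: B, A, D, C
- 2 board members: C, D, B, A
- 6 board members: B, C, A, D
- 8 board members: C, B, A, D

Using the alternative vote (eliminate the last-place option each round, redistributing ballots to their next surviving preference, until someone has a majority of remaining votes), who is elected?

Round 1: C 10, A 12, B 11, D 4. Eliminate D.
Round 2: C 10, A 12, B 15. Eliminate C.
Round 3: A 12, B 25. B has a majority.

B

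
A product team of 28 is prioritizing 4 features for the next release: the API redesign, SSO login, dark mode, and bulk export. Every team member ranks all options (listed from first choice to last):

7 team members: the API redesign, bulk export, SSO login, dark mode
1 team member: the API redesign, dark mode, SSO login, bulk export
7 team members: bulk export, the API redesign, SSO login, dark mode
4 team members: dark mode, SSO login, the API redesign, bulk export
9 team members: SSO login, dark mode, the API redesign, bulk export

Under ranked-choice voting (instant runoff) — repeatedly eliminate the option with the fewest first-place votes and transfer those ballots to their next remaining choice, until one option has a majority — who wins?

the API redesign

Round 1: the API redesign 8, SSO login 9, dark mode 4, bulk export 7. Eliminate dark mode.
Round 2: the API redesign 8, SSO login 13, bulk export 7. Eliminate bulk export.
Round 3: the API redesign 15, SSO login 13. The API redesign has a majority.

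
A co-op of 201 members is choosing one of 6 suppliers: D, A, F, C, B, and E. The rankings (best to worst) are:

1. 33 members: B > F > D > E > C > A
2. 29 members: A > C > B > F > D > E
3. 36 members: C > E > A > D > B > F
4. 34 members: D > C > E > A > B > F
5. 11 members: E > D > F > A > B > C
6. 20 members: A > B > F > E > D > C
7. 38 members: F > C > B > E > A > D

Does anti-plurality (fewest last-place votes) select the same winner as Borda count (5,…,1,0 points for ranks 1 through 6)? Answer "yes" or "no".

Anti-plurality — last-place votes: D 38, A 33, F 70, C 31, B 0, E 29. Winner: B.
Borda — scores: D 434, A 481, F 473, C 617, B 527, E 483. Winner: C.
The two methods disagree.

no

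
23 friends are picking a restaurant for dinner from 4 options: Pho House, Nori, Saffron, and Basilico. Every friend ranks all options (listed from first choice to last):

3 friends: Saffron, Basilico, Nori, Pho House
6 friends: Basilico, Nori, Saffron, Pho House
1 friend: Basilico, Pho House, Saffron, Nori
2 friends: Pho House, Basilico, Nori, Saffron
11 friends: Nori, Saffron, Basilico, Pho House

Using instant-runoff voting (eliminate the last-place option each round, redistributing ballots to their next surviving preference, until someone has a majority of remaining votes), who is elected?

Basilico

Round 1: Pho House 2, Nori 11, Saffron 3, Basilico 7. Eliminate Pho House.
Round 2: Nori 11, Saffron 3, Basilico 9. Eliminate Saffron.
Round 3: Nori 11, Basilico 12. Basilico has a majority.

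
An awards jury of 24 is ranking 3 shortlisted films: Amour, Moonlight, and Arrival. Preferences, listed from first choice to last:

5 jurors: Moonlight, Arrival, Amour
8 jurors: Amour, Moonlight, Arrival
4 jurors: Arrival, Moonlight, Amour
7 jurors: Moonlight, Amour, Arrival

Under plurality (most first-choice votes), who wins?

Moonlight

First-place votes: Amour 8, Moonlight 12, Arrival 4.
Moonlight has the most first-place votes.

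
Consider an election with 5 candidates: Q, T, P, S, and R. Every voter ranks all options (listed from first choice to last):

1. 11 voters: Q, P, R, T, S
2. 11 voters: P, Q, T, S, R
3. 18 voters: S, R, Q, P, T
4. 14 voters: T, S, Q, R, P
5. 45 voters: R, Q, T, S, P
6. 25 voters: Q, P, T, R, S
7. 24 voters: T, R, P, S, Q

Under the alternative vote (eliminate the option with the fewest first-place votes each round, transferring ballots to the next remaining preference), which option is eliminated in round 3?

Round 1: Q 36, T 38, P 11, S 18, R 45. Eliminate P.
Round 2: Q 47, T 38, S 18, R 45. Eliminate S.
Round 3: Q 47, T 38, R 63. Eliminate T.

T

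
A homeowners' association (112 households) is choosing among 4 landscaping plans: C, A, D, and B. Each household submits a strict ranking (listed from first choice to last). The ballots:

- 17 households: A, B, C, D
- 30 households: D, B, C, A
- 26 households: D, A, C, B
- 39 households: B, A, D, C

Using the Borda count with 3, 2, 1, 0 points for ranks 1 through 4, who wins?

B

C: 17·1 + 30·1 + 26·1 + 39·0 = 73
A: 17·3 + 30·0 + 26·2 + 39·2 = 181
D: 17·0 + 30·3 + 26·3 + 39·1 = 207
B: 17·2 + 30·2 + 26·0 + 39·3 = 211
B has the highest Borda score (211).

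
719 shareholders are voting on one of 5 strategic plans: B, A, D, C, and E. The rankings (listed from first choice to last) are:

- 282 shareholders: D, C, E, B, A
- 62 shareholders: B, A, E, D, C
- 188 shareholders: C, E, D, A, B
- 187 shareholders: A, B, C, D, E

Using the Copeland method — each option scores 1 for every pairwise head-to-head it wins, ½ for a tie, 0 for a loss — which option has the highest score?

B: loses to A, D, C, and E → score 0.
A: beats B; loses to D, C, and E → score 1.
D: beats B, A, and E; loses to C → score 3.
C: beats B, A, D, and E → score 4.
E: beats B and A; loses to D and C → score 2.
C has the best pairwise record.

C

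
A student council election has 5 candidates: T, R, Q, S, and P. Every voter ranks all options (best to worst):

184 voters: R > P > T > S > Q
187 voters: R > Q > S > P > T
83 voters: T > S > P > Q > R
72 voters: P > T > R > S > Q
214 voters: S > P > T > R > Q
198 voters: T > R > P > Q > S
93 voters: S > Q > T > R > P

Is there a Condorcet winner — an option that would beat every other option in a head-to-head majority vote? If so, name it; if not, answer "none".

Checking pairwise contests:
P beats T 657–374.
T beats R 660–371.
T beats Q 751–280.
T beats S 537–494.
R beats P 662–369.
Every option loses at least one head-to-head, so there is no Condorcet winner.

none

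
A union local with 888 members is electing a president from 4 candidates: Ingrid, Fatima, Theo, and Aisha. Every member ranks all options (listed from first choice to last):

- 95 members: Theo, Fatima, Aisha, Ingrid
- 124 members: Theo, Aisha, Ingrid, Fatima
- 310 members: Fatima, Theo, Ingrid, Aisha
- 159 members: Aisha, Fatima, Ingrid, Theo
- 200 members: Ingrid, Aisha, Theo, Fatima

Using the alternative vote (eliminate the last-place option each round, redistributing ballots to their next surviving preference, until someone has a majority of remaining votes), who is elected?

Round 1: Ingrid 200, Fatima 310, Theo 219, Aisha 159. Eliminate Aisha.
Round 2: Ingrid 200, Fatima 469, Theo 219. Fatima has a majority.

Fatima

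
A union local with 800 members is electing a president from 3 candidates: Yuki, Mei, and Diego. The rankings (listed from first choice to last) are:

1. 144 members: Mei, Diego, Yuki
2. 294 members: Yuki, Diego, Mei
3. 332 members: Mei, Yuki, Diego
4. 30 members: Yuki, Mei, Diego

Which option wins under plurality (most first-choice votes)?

Mei

First-place votes: Yuki 324, Mei 476, Diego 0.
Mei has the most first-place votes.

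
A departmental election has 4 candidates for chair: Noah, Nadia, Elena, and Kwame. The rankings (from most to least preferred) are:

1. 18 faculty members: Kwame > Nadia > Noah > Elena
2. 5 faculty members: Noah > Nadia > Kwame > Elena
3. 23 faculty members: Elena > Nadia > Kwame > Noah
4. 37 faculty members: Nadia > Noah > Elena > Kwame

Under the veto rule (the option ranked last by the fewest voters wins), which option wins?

Nadia

Last-place votes: Noah 23, Nadia 0, Elena 23, Kwame 37.
Nadia is ranked last by the fewest voters, so Nadia wins.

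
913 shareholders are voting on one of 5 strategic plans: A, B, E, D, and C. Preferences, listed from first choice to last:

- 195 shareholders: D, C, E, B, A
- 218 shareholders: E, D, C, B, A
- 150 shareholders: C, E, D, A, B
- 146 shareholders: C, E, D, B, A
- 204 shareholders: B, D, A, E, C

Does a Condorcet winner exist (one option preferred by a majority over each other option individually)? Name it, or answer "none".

none

Checking pairwise contests:
B beats A 763–150.
E beats B 709–204.
C beats E 491–422.
E beats D 514–399.
D beats C 617–296.
Every option loses at least one head-to-head, so there is no Condorcet winner.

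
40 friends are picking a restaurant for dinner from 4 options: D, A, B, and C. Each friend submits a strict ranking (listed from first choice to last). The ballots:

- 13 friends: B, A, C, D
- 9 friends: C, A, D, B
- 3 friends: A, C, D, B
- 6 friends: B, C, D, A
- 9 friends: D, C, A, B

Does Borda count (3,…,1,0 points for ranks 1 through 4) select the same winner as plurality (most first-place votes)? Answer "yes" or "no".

no

Borda — scores: D 45, A 62, B 57, C 76. Winner: C.
Plurality — first-place votes: D 9, A 3, B 19, C 9. Winner: B.
The two methods disagree.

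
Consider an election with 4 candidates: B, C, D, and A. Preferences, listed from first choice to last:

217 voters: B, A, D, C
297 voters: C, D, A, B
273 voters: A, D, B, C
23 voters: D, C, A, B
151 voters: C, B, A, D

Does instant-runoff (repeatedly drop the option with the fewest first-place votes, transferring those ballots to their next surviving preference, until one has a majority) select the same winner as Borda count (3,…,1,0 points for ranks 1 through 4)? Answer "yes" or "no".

yes

Instant-runoff — R1 B 217, C 448, D 23, A 273 (D out); R2 B 217, C 471, A 273 (B out); R3 C 471, A 490 (A winner). Winner: A.
Borda — scores: B 1226, C 1390, D 1426, A 1724. Winner: A.
The two methods agree.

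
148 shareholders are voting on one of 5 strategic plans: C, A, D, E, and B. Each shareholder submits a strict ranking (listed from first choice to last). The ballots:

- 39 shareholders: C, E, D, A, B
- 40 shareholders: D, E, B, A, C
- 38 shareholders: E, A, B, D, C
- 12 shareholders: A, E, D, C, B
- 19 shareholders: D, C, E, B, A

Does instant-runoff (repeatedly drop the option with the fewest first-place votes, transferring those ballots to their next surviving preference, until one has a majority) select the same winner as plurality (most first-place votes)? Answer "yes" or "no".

Instant-runoff — R1 C 39, A 12, D 59, E 38, B 0 (B out); R2 C 39, A 12, D 59, E 38 (A out); R3 C 39, D 59, E 50 (C out); R4 D 59, E 89 (E winner). Winner: E.
Plurality — first-place votes: C 39, A 12, D 59, E 38, B 0. Winner: D.
The two methods disagree.

no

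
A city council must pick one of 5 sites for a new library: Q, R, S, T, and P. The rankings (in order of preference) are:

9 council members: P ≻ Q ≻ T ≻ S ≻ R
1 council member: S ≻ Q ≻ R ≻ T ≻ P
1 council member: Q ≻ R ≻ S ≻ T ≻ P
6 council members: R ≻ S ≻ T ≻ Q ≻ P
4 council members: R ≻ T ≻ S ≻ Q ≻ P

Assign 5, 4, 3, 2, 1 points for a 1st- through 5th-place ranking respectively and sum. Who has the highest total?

Q: 9·4 + 1·4 + 1·5 + 6·2 + 4·2 = 65
R: 9·1 + 1·3 + 1·4 + 6·5 + 4·5 = 66
S: 9·2 + 1·5 + 1·3 + 6·4 + 4·3 = 62
T: 9·3 + 1·2 + 1·2 + 6·3 + 4·4 = 65
P: 9·5 + 1·1 + 1·1 + 6·1 + 4·1 = 57
R has the highest Borda score (66).

R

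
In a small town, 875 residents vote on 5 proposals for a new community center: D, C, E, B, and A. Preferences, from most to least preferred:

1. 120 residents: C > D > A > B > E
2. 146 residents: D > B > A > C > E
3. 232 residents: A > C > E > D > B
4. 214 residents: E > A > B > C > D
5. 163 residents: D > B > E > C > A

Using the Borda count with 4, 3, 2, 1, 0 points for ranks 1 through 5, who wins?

A

D: 120·3 + 146·4 + 232·1 + 214·0 + 163·4 = 1828
C: 120·4 + 146·1 + 232·3 + 214·1 + 163·1 = 1699
E: 120·0 + 146·0 + 232·2 + 214·4 + 163·2 = 1646
B: 120·1 + 146·3 + 232·0 + 214·2 + 163·3 = 1475
A: 120·2 + 146·2 + 232·4 + 214·3 + 163·0 = 2102
A has the highest Borda score (2102).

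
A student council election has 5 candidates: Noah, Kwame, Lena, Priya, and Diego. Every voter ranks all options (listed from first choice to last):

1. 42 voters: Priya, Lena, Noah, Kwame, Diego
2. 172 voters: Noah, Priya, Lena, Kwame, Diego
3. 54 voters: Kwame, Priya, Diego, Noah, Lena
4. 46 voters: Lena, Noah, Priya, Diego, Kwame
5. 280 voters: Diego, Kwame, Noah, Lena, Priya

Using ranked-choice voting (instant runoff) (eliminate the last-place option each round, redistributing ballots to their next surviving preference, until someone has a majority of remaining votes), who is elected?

Round 1: Noah 172, Kwame 54, Lena 46, Priya 42, Diego 280. Eliminate Priya.
Round 2: Noah 172, Kwame 54, Lena 88, Diego 280. Eliminate Kwame.
Round 3: Noah 172, Lena 88, Diego 334. Diego has a majority.

Diego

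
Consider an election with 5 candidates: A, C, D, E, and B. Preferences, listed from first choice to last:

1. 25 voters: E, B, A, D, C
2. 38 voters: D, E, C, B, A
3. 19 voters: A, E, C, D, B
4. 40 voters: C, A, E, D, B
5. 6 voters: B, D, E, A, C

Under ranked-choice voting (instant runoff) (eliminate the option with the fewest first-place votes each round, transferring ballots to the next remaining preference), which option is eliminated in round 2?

Round 1: A 19, C 40, D 38, E 25, B 6. Eliminate B.
Round 2: A 19, C 40, D 44, E 25. Eliminate A.

A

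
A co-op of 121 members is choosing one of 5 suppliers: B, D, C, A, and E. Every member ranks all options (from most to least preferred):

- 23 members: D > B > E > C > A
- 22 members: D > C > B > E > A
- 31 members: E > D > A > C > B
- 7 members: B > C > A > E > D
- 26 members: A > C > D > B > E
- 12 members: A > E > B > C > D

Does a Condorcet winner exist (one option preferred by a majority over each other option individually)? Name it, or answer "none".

D

D vs B: 102–19 for D.
D vs C: 76–45 for D.
D vs A: 76–45 for D.
D vs E: 71–50 for D.
D beats every other option head-to-head.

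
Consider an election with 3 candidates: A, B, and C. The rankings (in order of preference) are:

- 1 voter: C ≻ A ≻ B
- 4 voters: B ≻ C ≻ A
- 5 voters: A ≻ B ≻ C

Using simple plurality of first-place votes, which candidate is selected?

First-place votes: A 5, B 4, C 1.
A has the most first-place votes.

A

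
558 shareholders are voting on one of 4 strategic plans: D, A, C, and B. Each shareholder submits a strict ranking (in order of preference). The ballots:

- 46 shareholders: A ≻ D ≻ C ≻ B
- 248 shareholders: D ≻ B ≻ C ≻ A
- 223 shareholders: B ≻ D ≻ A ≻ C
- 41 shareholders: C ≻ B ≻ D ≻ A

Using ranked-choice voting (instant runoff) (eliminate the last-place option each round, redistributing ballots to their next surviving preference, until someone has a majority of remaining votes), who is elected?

D

Round 1: D 248, A 46, C 41, B 223. Eliminate C.
Round 2: D 248, A 46, B 264. Eliminate A.
Round 3: D 294, B 264. D has a majority.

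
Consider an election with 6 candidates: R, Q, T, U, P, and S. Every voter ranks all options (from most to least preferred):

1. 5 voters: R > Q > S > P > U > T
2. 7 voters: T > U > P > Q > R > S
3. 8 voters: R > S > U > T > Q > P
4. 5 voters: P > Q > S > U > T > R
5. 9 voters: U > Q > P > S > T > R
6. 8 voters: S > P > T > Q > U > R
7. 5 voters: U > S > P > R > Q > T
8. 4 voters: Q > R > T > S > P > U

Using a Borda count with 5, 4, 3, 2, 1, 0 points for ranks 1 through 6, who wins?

R: 5·5 + 7·1 + 8·5 + 5·0 + 9·0 + 8·0 + 5·2 + 4·4 = 98
Q: 5·4 + 7·2 + 8·1 + 5·4 + 9·4 + 8·2 + 5·1 + 4·5 = 139
T: 5·0 + 7·5 + 8·2 + 5·1 + 9·1 + 8·3 + 5·0 + 4·3 = 101
U: 5·1 + 7·4 + 8·3 + 5·2 + 9·5 + 8·1 + 5·5 + 4·0 = 145
P: 5·2 + 7·3 + 8·0 + 5·5 + 9·3 + 8·4 + 5·3 + 4·1 = 134
S: 5·3 + 7·0 + 8·4 + 5·3 + 9·2 + 8·5 + 5·4 + 4·2 = 148
S has the highest Borda score (148).

S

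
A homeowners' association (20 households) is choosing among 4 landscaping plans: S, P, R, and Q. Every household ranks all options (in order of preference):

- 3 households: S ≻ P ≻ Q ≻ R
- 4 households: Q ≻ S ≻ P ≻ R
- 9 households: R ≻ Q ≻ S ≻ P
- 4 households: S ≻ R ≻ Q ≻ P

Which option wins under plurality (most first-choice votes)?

R

First-place votes: S 7, P 0, R 9, Q 4.
R has the most first-place votes.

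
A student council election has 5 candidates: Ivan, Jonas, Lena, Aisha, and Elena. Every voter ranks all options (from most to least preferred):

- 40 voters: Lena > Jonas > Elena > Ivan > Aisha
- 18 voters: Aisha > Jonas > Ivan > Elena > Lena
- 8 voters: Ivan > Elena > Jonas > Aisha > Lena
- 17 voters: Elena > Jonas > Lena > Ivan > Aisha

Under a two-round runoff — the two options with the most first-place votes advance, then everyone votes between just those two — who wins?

Lena

Round 1 first-place votes: Ivan 8, Jonas 0, Lena 40, Aisha 18, Elena 17.
Lena and Aisha advance.
Runoff: Lena is preferred to Aisha by 57 voters; Aisha by 26.
Lena wins the runoff.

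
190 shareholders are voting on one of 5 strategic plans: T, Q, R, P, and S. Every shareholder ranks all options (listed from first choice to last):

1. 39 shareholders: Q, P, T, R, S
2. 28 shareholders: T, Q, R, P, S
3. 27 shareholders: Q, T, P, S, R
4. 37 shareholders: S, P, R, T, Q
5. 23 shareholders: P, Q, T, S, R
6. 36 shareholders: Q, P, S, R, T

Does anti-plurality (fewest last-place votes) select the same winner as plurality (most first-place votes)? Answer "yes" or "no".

no

Anti-plurality — last-place votes: T 36, Q 37, R 50, P 0, S 67. Winner: P.
Plurality — first-place votes: T 28, Q 102, R 0, P 23, S 37. Winner: Q.
The two methods disagree.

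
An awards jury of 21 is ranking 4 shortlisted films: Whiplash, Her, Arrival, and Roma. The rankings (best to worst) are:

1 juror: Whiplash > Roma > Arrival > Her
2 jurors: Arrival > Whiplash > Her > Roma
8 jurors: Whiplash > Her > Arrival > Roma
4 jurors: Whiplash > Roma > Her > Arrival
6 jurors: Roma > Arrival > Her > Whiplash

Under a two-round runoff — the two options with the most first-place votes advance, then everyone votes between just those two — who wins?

Whiplash

Round 1 first-place votes: Whiplash 13, Her 0, Arrival 2, Roma 6.
Whiplash and Roma advance.
Runoff: Whiplash is preferred to Roma by 15 voters; Roma by 6.
Whiplash wins the runoff.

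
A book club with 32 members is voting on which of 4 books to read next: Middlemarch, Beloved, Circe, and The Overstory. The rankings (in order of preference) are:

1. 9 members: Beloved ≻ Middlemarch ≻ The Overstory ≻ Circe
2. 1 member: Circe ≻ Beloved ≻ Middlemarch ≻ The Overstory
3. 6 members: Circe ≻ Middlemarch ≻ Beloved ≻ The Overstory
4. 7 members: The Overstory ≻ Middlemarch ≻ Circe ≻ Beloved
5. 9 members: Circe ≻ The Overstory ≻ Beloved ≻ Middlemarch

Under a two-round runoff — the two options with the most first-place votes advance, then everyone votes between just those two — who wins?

Round 1 first-place votes: Middlemarch 0, Beloved 9, Circe 16, The Overstory 7.
Circe and Beloved advance.
Runoff: Circe is preferred to Beloved by 23 voters; Beloved by 9.
Circe wins the runoff.

Circe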